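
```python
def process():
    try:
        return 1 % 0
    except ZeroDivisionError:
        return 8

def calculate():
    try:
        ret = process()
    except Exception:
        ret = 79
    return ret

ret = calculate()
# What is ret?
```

Step-by-step execution trace:
1. `calculate()` calls `process()`.
2. In process: `1 % 0` raises ZeroDivisionError; `except ZeroDivisionError` catches it → returns 8.
3. In calculate: `ret = process()` → ret = 8. No exception reaches calculate.
4. `except Exception` is skipped; calculate returns 8.
5. ret = 8.
Result: 8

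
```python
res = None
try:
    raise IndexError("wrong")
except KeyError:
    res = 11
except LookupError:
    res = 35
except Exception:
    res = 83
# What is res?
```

Step-by-step execution trace:
1. `raise IndexError(...)` raises IndexError.
2. `except KeyError` does not match (IndexError is not a subclass of KeyError); skipped.
3. `except LookupError` matches (IndexError is a subclass of LookupError) → res = 35.
4. `except Exception` is not reached.
Result: 35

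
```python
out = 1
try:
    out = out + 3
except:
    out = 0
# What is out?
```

Step-by-step execution trace:
1. out starts at 1.
2. try: `out = out + 3` → out = 4. No exception raised.
3. `except` is skipped.
Result: 4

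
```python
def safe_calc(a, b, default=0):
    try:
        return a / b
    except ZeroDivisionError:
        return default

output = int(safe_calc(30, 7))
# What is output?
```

Step-by-step execution trace:
1. `safe_calc(30, 7)` enters try: `return 30 / 7` → returns 4.285714285714286. No exception raised.
2. `except ZeroDivisionError` is skipped.
3. `int(4.285714285714286)` → 4 → output = 4.
Result: 4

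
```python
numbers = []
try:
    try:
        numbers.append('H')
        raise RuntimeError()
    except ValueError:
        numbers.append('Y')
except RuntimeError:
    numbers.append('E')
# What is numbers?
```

Step-by-step execution trace:
1. Inner try: `numbers.append('H')` → numbers = ['H'].
2. `raise RuntimeError()` raises RuntimeError.
3. Inner `except ValueError` does not match RuntimeError; exception propagates to outer try.
4. Outer `except RuntimeError` matches → `numbers.append('E')` → numbers = ['H', 'E'].
Result: ['H', 'E']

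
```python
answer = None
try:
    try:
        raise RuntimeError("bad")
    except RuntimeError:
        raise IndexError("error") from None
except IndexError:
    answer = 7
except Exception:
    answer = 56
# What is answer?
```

Step-by-step execution trace:
1. Inner try raises RuntimeError; inner `except RuntimeError` catches it.
2. `raise IndexError(...) from None` raises IndexError (from None suppresses __context__, but the active exception is still IndexError).
3. Outer `except IndexError` matches → answer = 7.
4. `except Exception` is not reached.
Result: 7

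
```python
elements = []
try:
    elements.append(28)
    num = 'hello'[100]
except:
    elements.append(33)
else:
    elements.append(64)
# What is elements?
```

Step-by-step execution trace:
1. try: `elements.append(28)` → elements = [28].
2. `num = 'hello'[100]` raises IndexError.
3. bare `except` matches → `elements.append(33)` → elements = [28, 33].
4. `else` is skipped (an exception was raised).
Result: [28, 33]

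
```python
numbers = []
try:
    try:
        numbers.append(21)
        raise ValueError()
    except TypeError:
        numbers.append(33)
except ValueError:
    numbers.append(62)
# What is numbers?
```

Step-by-step execution trace:
1. Inner try: `numbers.append(21)` → numbers = [21].
2. `raise ValueError()` raises ValueError.
3. Inner `except TypeError` does not match ValueError; exception propagates to outer try.
4. Outer `except ValueError` matches → `numbers.append(62)` → numbers = [21, 62].
Result: [21, 62]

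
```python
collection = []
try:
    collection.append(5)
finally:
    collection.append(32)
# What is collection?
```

Step-by-step execution trace:
1. try: `collection.append(5)` → collection = [5].
2. The try body completes without raising.
3. finally always runs: `collection.append(32)` → collection = [5, 32].
Result: [5, 32]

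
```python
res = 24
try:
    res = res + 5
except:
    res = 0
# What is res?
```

Step-by-step execution trace:
1. res starts at 24.
2. try: `res = res + 5` → res = 29. No exception raised.
3. `except` is skipped.
Result: 29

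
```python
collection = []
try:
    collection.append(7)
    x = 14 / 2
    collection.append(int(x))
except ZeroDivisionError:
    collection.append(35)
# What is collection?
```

Step-by-step execution trace:
1. try: `collection.append(7)` → collection = [7].
2. `x = 14 / 2` → x = 7.0. No exception raised.
3. `collection.append(int(x))` → collection = [7, 7].
4. `except ZeroDivisionError` is skipped (no exception was raised).
Result: [7, 7]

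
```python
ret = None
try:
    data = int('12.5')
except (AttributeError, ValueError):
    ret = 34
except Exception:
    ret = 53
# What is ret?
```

Step-by-step execution trace:
1. `data = int('12.5')` raises ValueError.
2. `except (AttributeError, ValueError)` matches (ValueError is in the tuple) → ret = 34.
3. `except Exception` is not reached.
Result: 34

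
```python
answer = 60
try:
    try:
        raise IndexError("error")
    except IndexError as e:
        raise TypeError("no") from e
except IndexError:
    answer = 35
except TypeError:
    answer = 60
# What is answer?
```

Step-by-step execution trace:
1. Inner try raises IndexError; inner `except IndexError as e` catches it.
2. `raise TypeError(...) from e` raises TypeError (IndexError is attached as __cause__, but only TypeError is active).
3. Outer `except IndexError` does not match TypeError; skipped.
4. Outer `except TypeError` matches → answer = 60.
Result: 60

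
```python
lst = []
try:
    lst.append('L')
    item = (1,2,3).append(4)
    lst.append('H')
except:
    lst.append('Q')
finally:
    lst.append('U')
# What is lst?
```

Step-by-step execution trace:
1. try: `lst.append('L')` → lst = ['L'].
2. `item = (1,2,3).append(4)` raises AttributeError; `lst.append('H')` is not reached.
3. bare `except` matches → `lst.append('Q')` → lst = ['L', 'Q'].
4. finally always runs: `lst.append('U')` → lst = ['L', 'Q', 'U'].
Result: ['L', 'Q', 'U']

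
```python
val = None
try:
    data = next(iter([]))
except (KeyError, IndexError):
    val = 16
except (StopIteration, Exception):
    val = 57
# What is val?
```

Step-by-step execution trace:
1. `data = next(iter([]))` raises StopIteration.
2. `except (KeyError, IndexError)` does not match StopIteration; skipped.
3. `except (StopIteration, Exception)` matches (StopIteration is in the tuple) → val = 57.
Result: 57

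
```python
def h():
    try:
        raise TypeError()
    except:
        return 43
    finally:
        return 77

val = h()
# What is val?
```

Step-by-step execution trace:
1. `h()` enters try: `raise TypeError()` raises TypeError.
2. bare `except` matches → `return 43` sets pending return value 43.
3. Before returning, `finally: return 77` runs and overrides the pending return.
4. h() returns 77 → val = 77.
Result: 77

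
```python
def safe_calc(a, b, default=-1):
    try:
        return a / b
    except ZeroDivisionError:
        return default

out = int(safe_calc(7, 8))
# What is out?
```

Step-by-step execution trace:
1. `safe_calc(7, 8)` enters try: `return 7 / 8` → returns 0.875. No exception raised.
2. `except ZeroDivisionError` is skipped.
3. `int(0.875)` → 0 → out = 0.
Result: 0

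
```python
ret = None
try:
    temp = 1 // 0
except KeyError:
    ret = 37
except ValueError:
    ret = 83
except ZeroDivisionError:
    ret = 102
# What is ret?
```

Step-by-step execution trace:
1. `temp = 1 // 0` raises ZeroDivisionError.
2. `except KeyError` does not match ZeroDivisionError; skipped.
3. `except ValueError` does not match ZeroDivisionError; skipped.
4. `except ZeroDivisionError` matches → ret = 102.
Result: 102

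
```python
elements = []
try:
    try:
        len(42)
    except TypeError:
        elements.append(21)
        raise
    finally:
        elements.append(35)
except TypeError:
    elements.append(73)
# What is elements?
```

Step-by-step execution trace:
1. Inner try: `len(42)` raises TypeError.
2. Inner `except TypeError` matches → `elements.append(21)` → elements = [21].
3. bare `raise` re-raises TypeError.
4. Inner `finally` runs during unwinding: `elements.append(35)` → elements = [21, 35].
5. Outer `except TypeError` matches → `elements.append(73)` → elements = [21, 35, 73].
Result: [21, 35, 73]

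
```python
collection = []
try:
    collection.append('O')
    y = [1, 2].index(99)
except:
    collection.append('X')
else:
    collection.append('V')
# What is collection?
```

Step-by-step execution trace:
1. try: `collection.append('O')` → collection = ['O'].
2. `y = [1, 2].index(99)` raises ValueError.
3. bare `except` matches → `collection.append('X')` → collection = ['O', 'X'].
4. `else` is skipped (an exception was raised).
Result: ['O', 'X']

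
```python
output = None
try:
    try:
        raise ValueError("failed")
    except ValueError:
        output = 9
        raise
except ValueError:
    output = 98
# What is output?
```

Step-by-step execution trace:
1. Inner try: `raise ValueError("failed")` raises ValueError.
2. Inner `except ValueError` matches → output = 9.
3. bare `raise` re-raises the same ValueError.
4. Outer `except ValueError` matches → output = 98.
Result: 98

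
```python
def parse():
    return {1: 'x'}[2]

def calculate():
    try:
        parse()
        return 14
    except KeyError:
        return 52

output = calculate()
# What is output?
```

Step-by-step execution trace:
1. `calculate()` calls `parse()`.
2. `parse()` evaluates `{1: 'x'}[2]`, which raises KeyError; it propagates to the caller.
3. `return 14` is not reached.
4. `except KeyError` in calculate matches → returns 52.
5. output = 52.
Result: 52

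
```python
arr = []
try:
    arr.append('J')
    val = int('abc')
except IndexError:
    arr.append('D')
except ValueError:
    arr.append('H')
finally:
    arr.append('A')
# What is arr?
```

Step-by-step execution trace:
1. try: `arr.append('J')` → arr = ['J'].
2. `val = int('abc')` raises ValueError.
3. `except IndexError` does not match ValueError; skipped.
4. `except ValueError` matches → `arr.append('H')` → arr = ['J', 'H'].
5. finally always runs: `arr.append('A')` → arr = ['J', 'H', 'A'].
Result: ['J', 'H', 'A']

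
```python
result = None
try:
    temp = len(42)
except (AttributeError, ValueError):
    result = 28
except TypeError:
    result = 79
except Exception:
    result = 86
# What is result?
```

Step-by-step execution trace:
1. `temp = len(42)` raises TypeError.
2. `except (AttributeError, ValueError)` does not match TypeError; skipped.
3. `except TypeError` matches (exact type match) → result = 79.
4. `except Exception` is not reached.
Result: 79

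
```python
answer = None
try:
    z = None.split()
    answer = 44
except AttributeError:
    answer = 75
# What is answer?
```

Step-by-step execution trace:
1. `z = None.split()` raises AttributeError.
2. `answer = 44` is not reached.
3. `except AttributeError` matches → answer = 75.
Result: 75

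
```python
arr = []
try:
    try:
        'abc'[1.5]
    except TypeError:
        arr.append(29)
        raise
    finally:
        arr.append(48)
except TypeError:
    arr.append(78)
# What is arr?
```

Step-by-step execution trace:
1. Inner try: `'abc'[1.5]` raises TypeError.
2. Inner `except TypeError` matches → `arr.append(29)` → arr = [29].
3. bare `raise` re-raises TypeError.
4. Inner `finally` runs during unwinding: `arr.append(48)` → arr = [29, 48].
5. Outer `except TypeError` matches → `arr.append(78)` → arr = [29, 48, 78].
Result: [29, 48, 78]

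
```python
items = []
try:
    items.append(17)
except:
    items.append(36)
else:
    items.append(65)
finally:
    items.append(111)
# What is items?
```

Step-by-step execution trace:
1. try: `items.append(17)` → items = [17]. No exception raised.
2. `except` is skipped.
3. `else` runs: `items.append(65)` → items = [17, 65].
4. `finally` always runs: `items.append(111)` → items = [17, 65, 111].
Result: [17, 65, 111]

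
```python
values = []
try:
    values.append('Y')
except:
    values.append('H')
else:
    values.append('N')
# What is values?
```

Step-by-step execution trace:
1. try: `values.append('Y')` → values = ['Y']. No exception raised.
2. `except` is skipped.
3. `else` runs (try completed without exception): `values.append('N')` → values = ['Y', 'N'].
Result: ['Y', 'N']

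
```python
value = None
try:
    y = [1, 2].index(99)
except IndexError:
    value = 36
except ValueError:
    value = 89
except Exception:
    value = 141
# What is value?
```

Step-by-step execution trace:
1. `y = [1, 2].index(99)` raises ValueError.
2. `except IndexError` does not match ValueError; skipped.
3. `except ValueError` matches → value = 89.
4. Remaining except clauses are skipped.
Result: 89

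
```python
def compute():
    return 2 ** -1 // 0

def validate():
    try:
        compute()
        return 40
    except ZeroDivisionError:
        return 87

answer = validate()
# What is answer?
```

Step-by-step execution trace:
1. `validate()` calls `compute()`.
2. `compute()` evaluates `2 ** -1 // 0`, which raises ZeroDivisionError; it propagates to the caller.
3. `return 40` is not reached.
4. `except ZeroDivisionError` in validate matches → returns 87.
5. answer = 87.
Result: 87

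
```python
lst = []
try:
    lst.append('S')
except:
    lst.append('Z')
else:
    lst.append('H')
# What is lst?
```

Step-by-step execution trace:
1. try: `lst.append('S')` → lst = ['S']. No exception raised.
2. `except` is skipped.
3. `else` runs (try completed without exception): `lst.append('H')` → lst = ['S', 'H'].
Result: ['S', 'H']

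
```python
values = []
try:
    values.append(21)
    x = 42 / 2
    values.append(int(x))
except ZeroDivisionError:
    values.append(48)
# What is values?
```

Step-by-step execution trace:
1. try: `values.append(21)` → values = [21].
2. `x = 42 / 2` → x = 21.0. No exception raised.
3. `values.append(int(x))` → values = [21, 21].
4. `except ZeroDivisionError` is skipped (no exception was raised).
Result: [21, 21]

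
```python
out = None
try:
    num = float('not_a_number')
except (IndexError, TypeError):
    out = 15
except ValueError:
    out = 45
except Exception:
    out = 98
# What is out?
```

Step-by-step execution trace:
1. `num = float('not_a_number')` raises ValueError.
2. `except (IndexError, TypeError)` does not match ValueError; skipped.
3. `except ValueError` matches (exact type match) → out = 45.
4. `except Exception` is not reached.
Result: 45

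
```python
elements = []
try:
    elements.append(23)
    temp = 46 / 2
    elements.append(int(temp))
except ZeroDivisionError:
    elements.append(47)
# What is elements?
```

Step-by-step execution trace:
1. try: `elements.append(23)` → elements = [23].
2. `temp = 46 / 2` → temp = 23.0. No exception raised.
3. `elements.append(int(temp))` → elements = [23, 23].
4. `except ZeroDivisionError` is skipped (no exception was raised).
Result: [23, 23]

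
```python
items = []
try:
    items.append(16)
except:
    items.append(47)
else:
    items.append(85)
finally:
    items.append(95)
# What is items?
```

Step-by-step execution trace:
1. try: `items.append(16)` → items = [16]. No exception raised.
2. `except` is skipped.
3. `else` runs: `items.append(85)` → items = [16, 85].
4. `finally` always runs: `items.append(95)` → items = [16, 85, 95].
Result: [16, 85, 95]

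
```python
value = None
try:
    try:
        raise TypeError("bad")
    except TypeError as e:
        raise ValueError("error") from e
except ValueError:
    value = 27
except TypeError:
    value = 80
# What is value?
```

Step-by-step execution trace:
1. Inner try raises TypeError; inner `except TypeError as e` catches it.
2. `raise ValueError(...) from e` raises ValueError (TypeError is attached as __cause__, but only ValueError is active).
3. Outer `except ValueError` matches → value = 27.
4. `except TypeError` is not reached.
Result: 27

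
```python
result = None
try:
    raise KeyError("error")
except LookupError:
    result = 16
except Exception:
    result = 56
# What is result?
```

Step-by-step execution trace:
1. `raise KeyError(...)` raises KeyError.
2. `except LookupError` matches (KeyError is a subclass of LookupError) → result = 16.
3. `except Exception` is not reached.
Result: 16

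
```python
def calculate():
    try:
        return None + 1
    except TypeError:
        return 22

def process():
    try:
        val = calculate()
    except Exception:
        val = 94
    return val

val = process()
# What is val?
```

Step-by-step execution trace:
1. `process()` calls `calculate()`.
2. In calculate: `None + 1` raises TypeError; `except TypeError` catches it → returns 22.
3. In process: `val = calculate()` → val = 22. No exception reaches process.
4. `except Exception` is skipped; process returns 22.
5. val = 22.
Result: 22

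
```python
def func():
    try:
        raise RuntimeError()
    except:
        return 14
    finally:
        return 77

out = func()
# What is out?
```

Step-by-step execution trace:
1. `func()` enters try: `raise RuntimeError()` raises RuntimeError.
2. bare `except` matches → `return 14` sets pending return value 14.
3. Before returning, `finally: return 77` runs and overrides the pending return.
4. func() returns 77 → out = 77.
Result: 77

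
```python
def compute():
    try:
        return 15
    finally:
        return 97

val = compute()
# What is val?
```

Step-by-step execution trace:
1. `compute()` enters try: `return 15` sets pending return value 15.
2. Before returning, `finally: return 97` runs and overrides the pending return.
3. compute() returns 97 → val = 97.
Result: 97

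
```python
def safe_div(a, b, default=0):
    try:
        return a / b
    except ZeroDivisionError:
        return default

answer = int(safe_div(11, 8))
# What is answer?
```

Step-by-step execution trace:
1. `safe_div(11, 8)` enters try: `return 11 / 8` → returns 1.375. No exception raised.
2. `except ZeroDivisionError` is skipped.
3. `int(1.375)` → 1 → answer = 1.
Result: 1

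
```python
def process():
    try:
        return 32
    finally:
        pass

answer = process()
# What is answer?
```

Step-by-step execution trace:
1. `process()` enters try: `return 32` sets pending return value 32.
2. Before returning, `finally: pass` runs (no effect).
3. process() returns 32 → answer = 32.
Result: 32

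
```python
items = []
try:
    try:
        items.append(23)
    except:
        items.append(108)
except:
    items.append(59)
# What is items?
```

Step-by-step execution trace:
1. Inner try: `items.append(23)` → items = [23]. No exception raised.
2. Inner `except` is skipped.
3. Inner try completes normally; outer `except` is skipped.
Result: [23]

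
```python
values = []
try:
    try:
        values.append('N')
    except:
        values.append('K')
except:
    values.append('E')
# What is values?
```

Step-by-step execution trace:
1. Inner try: `values.append('N')` → values = ['N']. No exception raised.
2. Inner `except` is skipped.
3. Inner try completes normally; outer `except` is skipped.
Result: ['N']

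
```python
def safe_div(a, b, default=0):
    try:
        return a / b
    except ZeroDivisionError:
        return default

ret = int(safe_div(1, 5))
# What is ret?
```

Step-by-step execution trace:
1. `safe_div(1, 5)` enters try: `return 1 / 5` → returns 0.2. No exception raised.
2. `except ZeroDivisionError` is skipped.
3. `int(0.2)` → 0 → ret = 0.
Result: 0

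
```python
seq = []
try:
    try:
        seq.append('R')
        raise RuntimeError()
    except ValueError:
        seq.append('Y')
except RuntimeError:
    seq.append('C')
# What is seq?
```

Step-by-step execution trace:
1. Inner try: `seq.append('R')` → seq = ['R'].
2. `raise RuntimeError()` raises RuntimeError.
3. Inner `except ValueError` does not match RuntimeError; exception propagates to outer try.
4. Outer `except RuntimeError` matches → `seq.append('C')` → seq = ['R', 'C'].
Result: ['R', 'C']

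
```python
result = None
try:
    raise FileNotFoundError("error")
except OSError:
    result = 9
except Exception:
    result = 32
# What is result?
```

Step-by-step execution trace:
1. `raise FileNotFoundError(...)` raises FileNotFoundError.
2. `except OSError` matches (FileNotFoundError is a subclass of OSError) → result = 9.
3. `except Exception` is not reached.
Result: 9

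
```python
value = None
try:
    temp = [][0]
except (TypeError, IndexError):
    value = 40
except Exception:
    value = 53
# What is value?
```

Step-by-step execution trace:
1. `temp = [][0]` raises IndexError.
2. `except (TypeError, IndexError)` matches (IndexError is in the tuple) → value = 40.
3. `except Exception` is not reached.
Result: 40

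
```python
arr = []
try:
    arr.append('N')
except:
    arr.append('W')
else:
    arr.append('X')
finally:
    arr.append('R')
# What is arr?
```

Step-by-step execution trace:
1. try: `arr.append('N')` → arr = ['N']. No exception raised.
2. `except` is skipped.
3. `else` runs: `arr.append('X')` → arr = ['N', 'X'].
4. `finally` always runs: `arr.append('R')` → arr = ['N', 'X', 'R'].
Result: ['N', 'X', 'R']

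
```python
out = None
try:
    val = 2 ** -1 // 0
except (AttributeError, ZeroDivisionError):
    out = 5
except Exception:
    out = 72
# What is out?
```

Step-by-step execution trace:
1. `val = 2 ** -1 // 0` raises ZeroDivisionError.
2. `except (AttributeError, ZeroDivisionError)` matches (ZeroDivisionError is in the tuple) → out = 5.
3. `except Exception` is not reached.
Result: 5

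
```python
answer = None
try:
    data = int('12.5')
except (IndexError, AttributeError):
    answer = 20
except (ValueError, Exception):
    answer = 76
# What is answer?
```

Step-by-step execution trace:
1. `data = int('12.5')` raises ValueError.
2. `except (IndexError, AttributeError)` does not match ValueError; skipped.
3. `except (ValueError, Exception)` matches (ValueError is in the tuple) → answer = 76.
Result: 76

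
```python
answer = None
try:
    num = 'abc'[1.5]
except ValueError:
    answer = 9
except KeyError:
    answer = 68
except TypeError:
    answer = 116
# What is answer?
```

Step-by-step execution trace:
1. `num = 'abc'[1.5]` raises TypeError.
2. `except ValueError` does not match TypeError; skipped.
3. `except KeyError` does not match TypeError; skipped.
4. `except TypeError` matches → answer = 116.
Result: 116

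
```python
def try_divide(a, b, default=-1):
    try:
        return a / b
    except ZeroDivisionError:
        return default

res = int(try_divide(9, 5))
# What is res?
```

Step-by-step execution trace:
1. `try_divide(9, 5)` enters try: `return 9 / 5` → returns 1.8. No exception raised.
2. `except ZeroDivisionError` is skipped.
3. `int(1.8)` → 1 → res = 1.
Result: 1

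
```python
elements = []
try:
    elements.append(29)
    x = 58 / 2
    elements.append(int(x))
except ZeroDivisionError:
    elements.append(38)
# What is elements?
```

Step-by-step execution trace:
1. try: `elements.append(29)` → elements = [29].
2. `x = 58 / 2` → x = 29.0. No exception raised.
3. `elements.append(int(x))` → elements = [29, 29].
4. `except ZeroDivisionError` is skipped (no exception was raised).
Result: [29, 29]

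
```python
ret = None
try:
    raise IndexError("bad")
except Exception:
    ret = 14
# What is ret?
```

Step-by-step execution trace:
1. `raise IndexError(...)` raises IndexError.
2. `except Exception` matches (IndexError is a subclass of Exception) → ret = 14.
Result: 14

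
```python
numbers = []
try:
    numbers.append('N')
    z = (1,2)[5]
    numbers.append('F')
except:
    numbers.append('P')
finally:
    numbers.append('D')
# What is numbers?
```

Step-by-step execution trace:
1. try: `numbers.append('N')` → numbers = ['N'].
2. `z = (1,2)[5]` raises IndexError; `numbers.append('F')` is not reached.
3. bare `except` matches → `numbers.append('P')` → numbers = ['N', 'P'].
4. finally always runs: `numbers.append('D')` → numbers = ['N', 'P', 'D'].
Result: ['N', 'P', 'D']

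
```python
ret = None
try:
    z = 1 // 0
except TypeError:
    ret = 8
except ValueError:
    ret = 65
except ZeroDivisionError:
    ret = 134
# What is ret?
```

Step-by-step execution trace:
1. `z = 1 // 0` raises ZeroDivisionError.
2. `except TypeError` does not match ZeroDivisionError; skipped.
3. `except ValueError` does not match ZeroDivisionError; skipped.
4. `except ZeroDivisionError` matches → ret = 134.
Result: 134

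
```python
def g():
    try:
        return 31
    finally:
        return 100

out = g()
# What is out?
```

Step-by-step execution trace:
1. `g()` enters try: `return 31` sets pending return value 31.
2. Before returning, `finally: return 100` runs and overrides the pending return.
3. g() returns 100 → out = 100.
Result: 100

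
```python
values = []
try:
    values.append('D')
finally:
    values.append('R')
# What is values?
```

Step-by-step execution trace:
1. try: `values.append('D')` → values = ['D'].
2. The try body completes without raising.
3. finally always runs: `values.append('R')` → values = ['D', 'R'].
Result: ['D', 'R']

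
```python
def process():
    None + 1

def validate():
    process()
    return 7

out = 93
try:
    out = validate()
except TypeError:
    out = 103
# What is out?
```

Step-by-step execution trace:
1. out starts at 93.
2. try: `validate()` calls `process()`.
3. `process()` evaluates `None + 1`, which raises TypeError; it propagates through validate (uncaught).
4. `return 7` in validate is not reached; the assignment to out does not complete.
5. `except TypeError` matches → out = 103.
Result: 103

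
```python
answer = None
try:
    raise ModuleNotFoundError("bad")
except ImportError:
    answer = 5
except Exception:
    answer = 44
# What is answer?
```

Step-by-step execution trace:
1. `raise ModuleNotFoundError(...)` raises ModuleNotFoundError.
2. `except ImportError` matches (ModuleNotFoundError is a subclass of ImportError) → answer = 5.
3. `except Exception` is not reached.
Result: 5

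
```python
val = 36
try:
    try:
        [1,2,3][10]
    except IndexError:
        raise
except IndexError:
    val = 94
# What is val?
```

Step-by-step execution trace:
1. Inner try: `[1,2,3][10]` raises IndexError.
2. Inner `except IndexError` matches; bare `raise` re-raises the same IndexError.
3. Outer `except IndexError` matches → val = 94.
Result: 94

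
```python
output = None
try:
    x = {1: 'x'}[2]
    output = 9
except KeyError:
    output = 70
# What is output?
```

Step-by-step execution trace:
1. `x = {1: 'x'}[2]` raises KeyError.
2. `output = 9` is not reached.
3. `except KeyError` matches → output = 70.
Result: 70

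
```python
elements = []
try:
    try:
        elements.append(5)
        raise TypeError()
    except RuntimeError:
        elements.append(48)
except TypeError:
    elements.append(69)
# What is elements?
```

Step-by-step execution trace:
1. Inner try: `elements.append(5)` → elements = [5].
2. `raise TypeError()` raises TypeError.
3. Inner `except RuntimeError` does not match TypeError; exception propagates to outer try.
4. Outer `except TypeError` matches → `elements.append(69)` → elements = [5, 69].
Result: [5, 69]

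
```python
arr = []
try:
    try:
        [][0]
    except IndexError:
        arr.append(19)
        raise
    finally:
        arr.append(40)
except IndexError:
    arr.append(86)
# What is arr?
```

Step-by-step execution trace:
1. Inner try: `[][0]` raises IndexError.
2. Inner `except IndexError` matches → `arr.append(19)` → arr = [19].
3. bare `raise` re-raises IndexError.
4. Inner `finally` runs during unwinding: `arr.append(40)` → arr = [19, 40].
5. Outer `except IndexError` matches → `arr.append(86)` → arr = [19, 40, 86].
Result: [19, 40, 86]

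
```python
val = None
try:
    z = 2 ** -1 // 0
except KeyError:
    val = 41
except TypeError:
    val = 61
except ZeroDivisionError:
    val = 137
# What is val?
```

Step-by-step execution trace:
1. `z = 2 ** -1 // 0` raises ZeroDivisionError.
2. `except KeyError` does not match ZeroDivisionError; skipped.
3. `except TypeError` does not match ZeroDivisionError; skipped.
4. `except ZeroDivisionError` matches → val = 137.
Result: 137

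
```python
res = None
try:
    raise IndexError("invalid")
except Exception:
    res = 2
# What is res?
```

Step-by-step execution trace:
1. `raise IndexError(...)` raises IndexError.
2. `except Exception` matches (IndexError is a subclass of Exception) → res = 2.
Result: 2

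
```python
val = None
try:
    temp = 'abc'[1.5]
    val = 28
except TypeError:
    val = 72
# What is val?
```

Step-by-step execution trace:
1. `temp = 'abc'[1.5]` raises TypeError.
2. `val = 28` is not reached.
3. `except TypeError` matches → val = 72.
Result: 72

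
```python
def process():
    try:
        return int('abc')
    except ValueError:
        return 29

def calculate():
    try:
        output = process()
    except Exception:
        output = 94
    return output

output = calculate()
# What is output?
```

Step-by-step execution trace:
1. `calculate()` calls `process()`.
2. In process: `int('abc')` raises ValueError; `except ValueError` catches it → returns 29.
3. In calculate: `output = process()` → output = 29. No exception reaches calculate.
4. `except Exception` is skipped; calculate returns 29.
5. output = 29.
Result: 29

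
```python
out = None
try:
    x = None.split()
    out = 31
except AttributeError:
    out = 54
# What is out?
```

Step-by-step execution trace:
1. `x = None.split()` raises AttributeError.
2. `out = 31` is not reached.
3. `except AttributeError` matches → out = 54.
Result: 54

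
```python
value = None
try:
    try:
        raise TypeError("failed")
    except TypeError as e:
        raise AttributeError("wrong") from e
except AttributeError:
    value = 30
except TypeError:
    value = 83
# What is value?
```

Step-by-step execution trace:
1. Inner try raises TypeError; inner `except TypeError as e` catches it.
2. `raise AttributeError(...) from e` raises AttributeError (TypeError is attached as __cause__, but only AttributeError is active).
3. Outer `except AttributeError` matches → value = 30.
4. `except TypeError` is not reached.
Result: 30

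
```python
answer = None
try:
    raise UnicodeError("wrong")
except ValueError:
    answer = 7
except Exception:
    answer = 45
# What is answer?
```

Step-by-step execution trace:
1. `raise UnicodeError(...)` raises UnicodeError.
2. `except ValueError` matches (UnicodeError is a subclass of ValueError) → answer = 7.
3. `except Exception` is not reached.
Result: 7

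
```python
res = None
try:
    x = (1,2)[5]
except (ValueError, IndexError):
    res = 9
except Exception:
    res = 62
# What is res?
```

Step-by-step execution trace:
1. `x = (1,2)[5]` raises IndexError.
2. `except (ValueError, IndexError)` matches (IndexError is in the tuple) → res = 9.
3. `except Exception` is not reached.
Result: 9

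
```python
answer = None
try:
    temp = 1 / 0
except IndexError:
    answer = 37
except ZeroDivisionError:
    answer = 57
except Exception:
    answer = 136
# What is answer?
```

Step-by-step execution trace:
1. `temp = 1 / 0` raises ZeroDivisionError.
2. `except IndexError` does not match ZeroDivisionError; skipped.
3. `except ZeroDivisionError` matches → answer = 57.
4. Remaining except clauses are skipped.
Result: 57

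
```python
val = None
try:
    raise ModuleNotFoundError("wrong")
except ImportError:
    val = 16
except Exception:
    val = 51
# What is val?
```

Step-by-step execution trace:
1. `raise ModuleNotFoundError(...)` raises ModuleNotFoundError.
2. `except ImportError` matches (ModuleNotFoundError is a subclass of ImportError) → val = 16.
3. `except Exception` is not reached.
Result: 16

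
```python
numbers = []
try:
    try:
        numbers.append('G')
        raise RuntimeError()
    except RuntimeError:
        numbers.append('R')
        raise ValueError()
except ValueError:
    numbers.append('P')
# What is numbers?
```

Step-by-step execution trace:
1. Inner try: `numbers.append('G')` → numbers = ['G'].
2. `raise RuntimeError()` raises RuntimeError.
3. Inner `except RuntimeError` matches → `numbers.append('R')` → numbers = ['G', 'R'].
4. `raise ValueError()` raises ValueError; propagates to outer try.
5. Outer `except ValueError` matches → `numbers.append('P')` → numbers = ['G', 'R', 'P'].
Result: ['G', 'R', 'P']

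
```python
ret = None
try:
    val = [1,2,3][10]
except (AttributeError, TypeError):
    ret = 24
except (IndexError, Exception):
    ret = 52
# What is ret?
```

Step-by-step execution trace:
1. `val = [1,2,3][10]` raises IndexError.
2. `except (AttributeError, TypeError)` does not match IndexError; skipped.
3. `except (IndexError, Exception)` matches (IndexError is in the tuple) → ret = 52.
Result: 52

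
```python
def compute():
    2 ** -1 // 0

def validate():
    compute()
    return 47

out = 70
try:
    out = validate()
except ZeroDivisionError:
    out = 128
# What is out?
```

Step-by-step execution trace:
1. out starts at 70.
2. try: `validate()` calls `compute()`.
3. `compute()` evaluates `2 ** -1 // 0`, which raises ZeroDivisionError; it propagates through validate (uncaught).
4. `return 47` in validate is not reached; the assignment to out does not complete.
5. `except ZeroDivisionError` matches → out = 128.
Result: 128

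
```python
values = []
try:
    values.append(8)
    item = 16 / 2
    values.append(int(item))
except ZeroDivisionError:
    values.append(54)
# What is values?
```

Step-by-step execution trace:
1. try: `values.append(8)` → values = [8].
2. `item = 16 / 2` → item = 8.0. No exception raised.
3. `values.append(int(item))` → values = [8, 8].
4. `except ZeroDivisionError` is skipped (no exception was raised).
Result: [8, 8]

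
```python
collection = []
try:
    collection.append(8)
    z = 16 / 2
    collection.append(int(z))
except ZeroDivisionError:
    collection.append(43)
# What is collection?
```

Step-by-step execution trace:
1. try: `collection.append(8)` → collection = [8].
2. `z = 16 / 2` → z = 8.0. No exception raised.
3. `collection.append(int(z))` → collection = [8, 8].
4. `except ZeroDivisionError` is skipped (no exception was raised).
Result: [8, 8]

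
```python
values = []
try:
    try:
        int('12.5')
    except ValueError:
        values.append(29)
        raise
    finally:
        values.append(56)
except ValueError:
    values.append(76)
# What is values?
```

Step-by-step execution trace:
1. Inner try: `int('12.5')` raises ValueError.
2. Inner `except ValueError` matches → `values.append(29)` → values = [29].
3. bare `raise` re-raises ValueError.
4. Inner `finally` runs during unwinding: `values.append(56)` → values = [29, 56].
5. Outer `except ValueError` matches → `values.append(76)` → values = [29, 56, 76].
Result: [29, 56, 76]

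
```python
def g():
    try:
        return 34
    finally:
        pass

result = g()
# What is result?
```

Step-by-step execution trace:
1. `g()` enters try: `return 34` sets pending return value 34.
2. Before returning, `finally: pass` runs (no effect).
3. g() returns 34 → result = 34.
Result: 34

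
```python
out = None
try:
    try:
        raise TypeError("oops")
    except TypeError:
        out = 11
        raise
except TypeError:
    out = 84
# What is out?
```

Step-by-step execution trace:
1. Inner try: `raise TypeError("oops")` raises TypeError.
2. Inner `except TypeError` matches → out = 11.
3. bare `raise` re-raises the same TypeError.
4. Outer `except TypeError` matches → out = 84.
Result: 84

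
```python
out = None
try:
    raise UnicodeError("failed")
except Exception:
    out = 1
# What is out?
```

Step-by-step execution trace:
1. `raise UnicodeError(...)` raises UnicodeError.
2. `except Exception` matches (UnicodeError is a subclass of Exception) → out = 1.
Result: 1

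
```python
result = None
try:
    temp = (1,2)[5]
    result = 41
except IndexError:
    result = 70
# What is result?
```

Step-by-step execution trace:
1. `temp = (1,2)[5]` raises IndexError.
2. `result = 41` is not reached.
3. `except IndexError` matches → result = 70.
Result: 70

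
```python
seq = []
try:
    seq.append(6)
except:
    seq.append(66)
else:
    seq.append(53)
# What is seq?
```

Step-by-step execution trace:
1. try: `seq.append(6)` → seq = [6]. No exception raised.
2. `except` is skipped.
3. `else` runs (try completed without exception): `seq.append(53)` → seq = [6, 53].
Result: [6, 53]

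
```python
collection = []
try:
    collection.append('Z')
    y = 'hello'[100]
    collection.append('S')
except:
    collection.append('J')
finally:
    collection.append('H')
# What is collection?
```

Step-by-step execution trace:
1. try: `collection.append('Z')` → collection = ['Z'].
2. `y = 'hello'[100]` raises IndexError; `collection.append('S')` is not reached.
3. bare `except` matches → `collection.append('J')` → collection = ['Z', 'J'].
4. finally always runs: `collection.append('H')` → collection = ['Z', 'J', 'H'].
Result: ['Z', 'J', 'H']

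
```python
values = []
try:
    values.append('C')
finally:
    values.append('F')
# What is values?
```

Step-by-step execution trace:
1. try: `values.append('C')` → values = ['C'].
2. The try body completes without raising.
3. finally always runs: `values.append('F')` → values = ['C', 'F'].
Result: ['C', 'F']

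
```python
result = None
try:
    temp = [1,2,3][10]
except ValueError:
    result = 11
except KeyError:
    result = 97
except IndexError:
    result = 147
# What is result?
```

Step-by-step execution trace:
1. `temp = [1,2,3][10]` raises IndexError.
2. `except ValueError` does not match IndexError; skipped.
3. `except KeyError` does not match IndexError; skipped.
4. `except IndexError` matches → result = 147.
Result: 147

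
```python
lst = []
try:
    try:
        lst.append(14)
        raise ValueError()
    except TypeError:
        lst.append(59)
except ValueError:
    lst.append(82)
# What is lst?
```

Step-by-step execution trace:
1. Inner try: `lst.append(14)` → lst = [14].
2. `raise ValueError()` raises ValueError.
3. Inner `except TypeError` does not match ValueError; exception propagates to outer try.
4. Outer `except ValueError` matches → `lst.append(82)` → lst = [14, 82].
Result: [14, 82]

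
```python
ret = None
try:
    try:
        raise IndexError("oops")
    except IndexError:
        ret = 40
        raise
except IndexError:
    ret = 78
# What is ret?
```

Step-by-step execution trace:
1. Inner try: `raise IndexError("oops")` raises IndexError.
2. Inner `except IndexError` matches → ret = 40.
3. bare `raise` re-raises the same IndexError.
4. Outer `except IndexError` matches → ret = 78.
Result: 78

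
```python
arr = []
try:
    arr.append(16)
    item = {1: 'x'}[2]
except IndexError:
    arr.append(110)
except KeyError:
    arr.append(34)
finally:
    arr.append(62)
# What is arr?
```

Step-by-step execution trace:
1. try: `arr.append(16)` → arr = [16].
2. `item = {1: 'x'}[2]` raises KeyError.
3. `except IndexError` does not match KeyError; skipped.
4. `except KeyError` matches → `arr.append(34)` → arr = [16, 34].
5. finally always runs: `arr.append(62)` → arr = [16, 34, 62].
Result: [16, 34, 62]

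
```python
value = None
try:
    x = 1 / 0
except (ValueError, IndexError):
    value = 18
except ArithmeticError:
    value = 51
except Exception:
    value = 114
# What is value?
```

Step-by-step execution trace:
1. `x = 1 / 0` raises ZeroDivisionError.
2. `except (ValueError, IndexError)` does not match ZeroDivisionError; skipped.
3. `except ArithmeticError` matches (ZeroDivisionError is a subclass of ArithmeticError) → value = 51.
4. `except Exception` is not reached.
Result: 51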